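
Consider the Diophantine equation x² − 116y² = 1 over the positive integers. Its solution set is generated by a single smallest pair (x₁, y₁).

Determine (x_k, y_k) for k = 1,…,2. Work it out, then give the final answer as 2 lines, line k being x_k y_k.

√116 → a₀=10, period (1,3,2,1,4,1,2,3,1,20); ℓ=10 even so k=9
a_0=10:  p_0=10·1+0=10,  q_0=10·0+1=1
a_1=1:  p_1=1·10+1=11,  q_1=1·1+0=1
a_2=3:  p_2=3·11+10=43,  q_2=3·1+1=4
a_3=2:  p_3=2·43+11=97,  q_3=2·4+1=9
a_4=1:  p_4=1·97+43=140,  q_4=1·9+4=13
…
a_8=3:  p_8=3·2251+797=7550,  q_8=3·209+74=701
a_9=1:  p_9=1·7550+2251=9801,  q_9=1·701+209=910
(x₁, y₁) = (9801, 910);  9801² − 116·910² = 1 ✓
n=2: (9801,910)∘(9801,910) = (9801·9801+116·910·910, 9801·910+910·9801) = (192119201,17837820)

9801 910
192119201 17837820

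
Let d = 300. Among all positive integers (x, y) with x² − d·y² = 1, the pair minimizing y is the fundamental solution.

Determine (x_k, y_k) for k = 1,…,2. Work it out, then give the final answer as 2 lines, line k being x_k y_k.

[17; 3,8,3,34] for √300; ℓ=4 ⇒ convergent index 3
k=0  a_k=17  p_k/q_k = 17/1
…
k=2  a_k=8  p_k/q_k = 433/25
k=3  a_k=3  p_k/q_k = 1351/78
fundamental: x₁=1351, y₁=78  (since 1825201 − 300·6084 = 1)
(x_2, y_2) = (1351·1351 + 300·78·78, 1351·78 + 78·1351) = (3650401, 210756)

1351 78
3650401 210756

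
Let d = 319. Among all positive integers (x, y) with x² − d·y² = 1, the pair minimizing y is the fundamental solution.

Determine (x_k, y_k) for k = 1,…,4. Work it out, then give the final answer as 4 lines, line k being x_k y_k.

12901780 722361
332911854336799 18639485405160
8590311008090840302660 480965080021169647239
221660605515932150288251132801 12410611300231033623224965680

√319 = [17; 1,6,5,1,4,…,6,1,34, …], period ℓ=14 (even) → k=13
a_0=17:  p_0=17·1+0=17,  q_0=17·0+1=1
…
a_5=4:  p_5=4·768+643=3715,  q_5=4·43+36=208
…
a_7=1:  p_7=1·11913+3715=15628,  q_7=1·667+208=875
a_8=3:  p_8=3·15628+11913=58797,  q_8=3·875+667=3292
a_9=4:  p_9=4·58797+15628=250816,  q_9=4·3292+875=14043
…
a_12=6:  p_12=6·1798881+309613=11102899,  q_12=6·100718+17335=621643
a_13=1:  p_13=1·11102899+1798881=12901780,  q_13=1·621643+100718=722361
fundamental: x₁=12901780, y₁=722361  (since 166455927168400 − 319·521805414321 = 1)
(x_2, y_2) = (12901780·12901780 + 319·722361·722361, 12901780·722361 + 722361·12901780) = (332911854336799, 18639485405160)
(x_3, y_3) = (12901780·332911854336799 + 319·722361·18639485405160, 12901780·18639485405160 + 722361·332911854336799) = (8590311008090840302660, 480965080021169647239)
(x_4, y_4) = (12901780·8590311008090840302660 + 319·722361·480965080021169647239, 12901780·480965080021169647239 + 722361·8590311008090840302660) = (221660605515932150288251132801, 12410611300231033623224965680)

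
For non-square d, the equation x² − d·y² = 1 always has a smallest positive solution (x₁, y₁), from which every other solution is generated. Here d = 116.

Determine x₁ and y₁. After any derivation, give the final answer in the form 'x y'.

√116 → a₀=10, period (1,3,2,1,4,1,2,3,1,20); ℓ=10 even so k=9
a_0=10:  p_0=10·1+0=10,  q_0=10·0+1=1
…
a_2=3:  p_2=3·11+10=43,  q_2=3·1+1=4
…
a_5=4:  p_5=4·140+97=657,  q_5=4·13+9=61
a_6=1:  p_6=1·657+140=797,  q_6=1·61+13=74
a_7=2:  p_7=2·797+657=2251,  q_7=2·74+61=209
a_8=3:  p_8=3·2251+797=7550,  q_8=3·209+74=701
a_9=1:  p_9=1·7550+2251=9801,  q_9=1·701+209=910
→ (9801, 910).  Check: 9801²=96059601, 116·910²=96059600, difference 1.

9801 910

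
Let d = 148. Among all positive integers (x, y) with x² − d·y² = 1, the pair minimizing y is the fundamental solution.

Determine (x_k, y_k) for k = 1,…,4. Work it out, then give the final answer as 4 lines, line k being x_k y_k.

73 6
10657 876
1555849 127890
227143297 18671064

d=148: √d = [12; 6,24] (ℓ=2, even), read p_1/q_1
a_0=12:  p_0=12·1+0=12,  q_0=12·0+1=1
a_1=6:  p_1=6·12+1=73,  q_1=6·1+0=6
(x₁, y₁) = (73, 6);  73² − 148·6² = 1 ✓
k=2:  x_2 = 73·73+148·6·6 = 10657,  y_2 = 73·6+6·73 = 876
k=3:  x_3 = 73·10657+148·6·876 = 1555849,  y_3 = 73·876+6·10657 = 127890
k=4:  x_4 = 73·1555849+148·6·127890 = 227143297,  y_4 = 73·127890+6·1555849 = 18671064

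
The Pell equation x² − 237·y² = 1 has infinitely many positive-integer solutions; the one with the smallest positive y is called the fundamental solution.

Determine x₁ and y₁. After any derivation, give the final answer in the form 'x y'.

228151 14820

d=237: √d = [15; 2,1,1,7,10,7,1,1,2,30] (ℓ=10, even), read p_9/q_9
a_0=15:  p_0=15·1+0=15,  q_0=15·0+1=1
…
a_2=1:  p_2=1·31+15=46,  q_2=1·2+1=3
…
a_4=7:  p_4=7·77+46=585,  q_4=7·5+3=38
…
a_8=1:  p_8=1·48001+42074=90075,  q_8=1·3118+2733=5851
a_9=2:  p_9=2·90075+48001=228151,  q_9=2·5851+3118=14820
fundamental: x₁=228151, y₁=14820  (since 52052878801 − 237·219632400 = 1)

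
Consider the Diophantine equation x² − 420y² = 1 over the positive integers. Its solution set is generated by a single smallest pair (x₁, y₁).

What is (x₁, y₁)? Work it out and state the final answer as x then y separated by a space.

41 2

d=420: √d = [20; 2,40] (ℓ=2, even), read p_1/q_1
k=0  a_k=20  p_k/q_k = 20/1
k=1  a_k=2  p_k/q_k = 41/2
fundamental: x₁=41, y₁=2  (since 1681 − 420·4 = 1)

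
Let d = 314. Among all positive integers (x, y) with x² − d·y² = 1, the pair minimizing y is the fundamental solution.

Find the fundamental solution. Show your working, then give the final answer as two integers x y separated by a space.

√314 → a₀=17, period (1,2,1,1,2,1,34); ℓ=7 odd so k=13
k=0  a_k=17  p_k/q_k = 17/1
k=1  a_k=1  p_k/q_k = 18/1
…
k=7  a_k=34  p_k/q_k = 15381/868
…
k=10  a_k=1  p_k/q_k = 62853/3547
k=11  a_k=1  p_k/q_k = 109882/6201
k=12  a_k=2  p_k/q_k = 282617/15949
k=13  a_k=1  p_k/q_k = 392499/22150
fundamental: x₁=392499, y₁=22150  (since 154055465001 − 314·490622500 = 1)

392499 22150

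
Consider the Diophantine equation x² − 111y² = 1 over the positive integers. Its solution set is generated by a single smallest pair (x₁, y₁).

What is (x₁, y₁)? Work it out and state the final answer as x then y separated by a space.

[10; 1,1,6,1,1,20] for √111; ℓ=6 ⇒ convergent index 5
i=0: a=10 ⇒ p=10, q=1
i=1: a=1 ⇒ p=11, q=1
i=2: a=1 ⇒ p=21, q=2
i=3: a=6 ⇒ p=137, q=13
i=4: a=1 ⇒ p=158, q=15
i=5: a=1 ⇒ p=295, q=28
→ (295, 28).  Check: 295²=87025, 111·28²=87024, difference 1.

295 28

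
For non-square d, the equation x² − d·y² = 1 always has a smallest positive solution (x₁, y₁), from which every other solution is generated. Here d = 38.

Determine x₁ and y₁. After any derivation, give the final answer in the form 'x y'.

[6; 6,12] for √38; ℓ=2 ⇒ convergent index 1
a_0=6:  p_0=6·1+0=6,  q_0=6·0+1=1
a_1=6:  p_1=6·6+1=37,  q_1=6·1+0=6
→ (37, 6).  Check: 37²=1369, 38·6²=1368, difference 1.

37 6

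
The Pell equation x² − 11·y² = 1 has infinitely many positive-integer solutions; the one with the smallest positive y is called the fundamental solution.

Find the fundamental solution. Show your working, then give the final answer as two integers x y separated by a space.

10 3

√11 = [3; 3,6, …], period ℓ=2 (even) → k=1
a_0=3:  p_0=3·1+0=3,  q_0=3·0+1=1
a_1=3:  p_1=3·3+1=10,  q_1=3·1+0=3
(x₁, y₁) = (10, 3);  10² − 11·3² = 1 ✓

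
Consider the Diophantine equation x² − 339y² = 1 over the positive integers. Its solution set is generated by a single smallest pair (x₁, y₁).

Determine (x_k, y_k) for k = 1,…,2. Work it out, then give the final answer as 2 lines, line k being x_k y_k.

√339 = [18; 2,2,2,1,17,1,2,2,2,36, …], period ℓ=10 (even) → k=9
i=0: a=18 ⇒ p=18, q=1
…
i=2: a=2 ⇒ p=92, q=5
…
i=5: a=17 ⇒ p=5542, q=301
i=6: a=1 ⇒ p=5855, q=318
…
i=8: a=2 ⇒ p=40359, q=2192
i=9: a=2 ⇒ p=97970, q=5321
(x₁, y₁) = (97970, 5321);  97970² − 339·5321² = 1 ✓
k=2:  x_2 = 97970·97970+339·5321·5321 = 19196241799,  y_2 = 97970·5321+5321·97970 = 1042596740

97970 5321
19196241799 1042596740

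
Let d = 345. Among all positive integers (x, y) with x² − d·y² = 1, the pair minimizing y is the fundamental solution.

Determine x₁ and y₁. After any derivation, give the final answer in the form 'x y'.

6761 364

[18; 1,1,2,1,6,1,2,1,1,36] for √345; ℓ=10 ⇒ convergent index 9
a_0=18:  p_0=18·1+0=18,  q_0=18·0+1=1
…
a_2=1:  p_2=1·19+18=37,  q_2=1·1+1=2
…
a_4=1:  p_4=1·93+37=130,  q_4=1·5+2=7
…
a_7=2:  p_7=2·1003+873=2879,  q_7=2·54+47=155
a_8=1:  p_8=1·2879+1003=3882,  q_8=1·155+54=209
a_9=1:  p_9=1·3882+2879=6761,  q_9=1·209+155=364
fundamental: x₁=6761, y₁=364  (since 45711121 − 345·132496 = 1)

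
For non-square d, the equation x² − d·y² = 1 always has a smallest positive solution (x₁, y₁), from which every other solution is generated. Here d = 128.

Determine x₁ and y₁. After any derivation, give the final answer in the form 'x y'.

577 51

d=128: √d = [11; 3,5,3,22] (ℓ=4, even), read p_3/q_3
step 0: (11, 1)  from 11·(1,0) + (0,1)
…
step 2: (181, 16)  from 5·(34,3) + (11,1)
step 3: (577, 51)  from 3·(181,16) + (34,3)
(x₁, y₁) = (577, 51);  577² − 128·51² = 1 ✓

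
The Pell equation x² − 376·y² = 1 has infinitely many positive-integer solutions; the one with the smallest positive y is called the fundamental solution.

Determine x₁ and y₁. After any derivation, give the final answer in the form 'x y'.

2143295 110532

√376 = [19; 2,1,1,3,1,…,1,2,38, …], period ℓ=16 (even) → k=15
a_0=19:  p_0=19·1+0=19,  q_0=19·0+1=1
…
a_2=1:  p_2=1·39+19=58,  q_2=1·2+1=3
a_3=1:  p_3=1·58+39=97,  q_3=1·3+2=5
…
a_5=1:  p_5=1·349+97=446,  q_5=1·18+5=23
a_6=2:  p_6=2·446+349=1241,  q_6=2·23+18=64
…
a_8=4:  p_8=4·2928+1241=12953,  q_8=4·151+64=668
a_9=2:  p_9=2·12953+2928=28834,  q_9=2·668+151=1487
a_10=2:  p_10=2·28834+12953=70621,  q_10=2·1487+668=3642
…
a_12=3:  p_12=3·99455+70621=368986,  q_12=3·5129+3642=19029
a_13=1:  p_13=1·368986+99455=468441,  q_13=1·19029+5129=24158
a_14=1:  p_14=1·468441+368986=837427,  q_14=1·24158+19029=43187
a_15=2:  p_15=2·837427+468441=2143295,  q_15=2·43187+24158=110532
fundamental: x₁=2143295, y₁=110532  (since 4593713457025 − 376·12217323024 = 1)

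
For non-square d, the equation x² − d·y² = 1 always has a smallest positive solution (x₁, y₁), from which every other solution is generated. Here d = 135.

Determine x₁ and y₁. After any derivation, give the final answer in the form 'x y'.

244 21

√135 = [11; 1,1,1,1,1,1,1,22, …], period ℓ=8 (even) → k=7
k=0  a_k=11  p_k/q_k = 11/1
k=1  a_k=1  p_k/q_k = 12/1
k=2  a_k=1  p_k/q_k = 23/2
k=3  a_k=1  p_k/q_k = 35/3
k=4  a_k=1  p_k/q_k = 58/5
…
k=6  a_k=1  p_k/q_k = 151/13
k=7  a_k=1  p_k/q_k = 244/21
→ (244, 21).  Check: 244²=59536, 135·21²=59535, difference 1.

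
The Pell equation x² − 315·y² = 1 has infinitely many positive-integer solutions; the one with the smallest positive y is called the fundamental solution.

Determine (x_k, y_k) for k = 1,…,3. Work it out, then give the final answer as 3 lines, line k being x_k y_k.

71 4
10081 568
1431431 80652

d=315: √d = [17; 1,2,1,34] (ℓ=4, even), read p_3/q_3
k=0  a_k=17  p_k/q_k = 17/1
k=1  a_k=1  p_k/q_k = 18/1
k=2  a_k=2  p_k/q_k = 53/3
k=3  a_k=1  p_k/q_k = 71/4
(x₁, y₁) = (71, 4);  71² − 315·4² = 1 ✓
n=2: (71,4)∘(71,4) = (71·71+315·4·4, 71·4+4·71) = (10081,568)
n=3: (10081,568)∘(71,4) = (71·10081+315·4·568, 71·568+4·10081) = (1431431,80652)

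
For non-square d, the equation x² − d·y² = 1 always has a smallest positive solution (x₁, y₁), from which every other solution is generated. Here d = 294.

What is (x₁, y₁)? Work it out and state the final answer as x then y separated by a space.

4801 280

√294 → a₀=17, period (6,1,4,1,6,34); ℓ=6 even so k=5
a_0=17:  p_0=17·1+0=17,  q_0=17·0+1=1
…
a_2=1:  p_2=1·103+17=120,  q_2=1·6+1=7
…
a_4=1:  p_4=1·583+120=703,  q_4=1·34+7=41
a_5=6:  p_5=6·703+583=4801,  q_5=6·41+34=280
→ (4801, 280).  Check: 4801²=23049601, 294·280²=23049600, difference 1.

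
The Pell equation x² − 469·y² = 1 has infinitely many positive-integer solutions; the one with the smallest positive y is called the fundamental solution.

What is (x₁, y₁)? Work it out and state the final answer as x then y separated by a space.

137215 6336

√469 → a₀=21, period (1,1,1,10,6,10,1,1,1,42); ℓ=10 even so k=9
a_0=21:  p_0=21·1+0=21,  q_0=21·0+1=1
…
a_2=1:  p_2=1·22+21=43,  q_2=1·1+1=2
a_3=1:  p_3=1·43+22=65,  q_3=1·2+1=3
a_4=10:  p_4=10·65+43=693,  q_4=10·3+2=32
a_5=6:  p_5=6·693+65=4223,  q_5=6·32+3=195
a_6=10:  p_6=10·4223+693=42923,  q_6=10·195+32=1982
…
a_8=1:  p_8=1·47146+42923=90069,  q_8=1·2177+1982=4159
a_9=1:  p_9=1·90069+47146=137215,  q_9=1·4159+2177=6336
→ (137215, 6336).  Check: 137215²=18827956225, 469·6336²=18827956224, difference 1.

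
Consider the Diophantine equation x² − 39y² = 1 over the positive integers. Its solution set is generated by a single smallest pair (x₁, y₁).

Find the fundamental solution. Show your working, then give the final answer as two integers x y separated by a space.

25 4

[6; 4,12] for √39; ℓ=2 ⇒ convergent index 1
i=0: a=6 ⇒ p=6, q=1
i=1: a=4 ⇒ p=25, q=4
→ (25, 4).  Check: 25²=625, 39·4²=624, difference 1.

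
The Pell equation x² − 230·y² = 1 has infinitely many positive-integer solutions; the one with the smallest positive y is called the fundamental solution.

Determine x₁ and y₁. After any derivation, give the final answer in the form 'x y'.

[15; 6,30] for √230; ℓ=2 ⇒ convergent index 1
i=0: a=15 ⇒ p=15, q=1
i=1: a=6 ⇒ p=91, q=6
(x₁, y₁) = (91, 6);  91² − 230·6² = 1 ✓

91 6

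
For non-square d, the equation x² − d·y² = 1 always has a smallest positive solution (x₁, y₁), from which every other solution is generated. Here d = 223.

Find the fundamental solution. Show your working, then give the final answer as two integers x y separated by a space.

√223 → a₀=14, period (1,13,1,28); ℓ=4 even so k=3
step 0: (14, 1)  from 14·(1,0) + (0,1)
step 1: (15, 1)  from 1·(14,1) + (1,0)
step 2: (209, 14)  from 13·(15,1) + (14,1)
step 3: (224, 15)  from 1·(209,14) + (15,1)
(x₁, y₁) = (224, 15);  224² − 223·15² = 1 ✓

224 15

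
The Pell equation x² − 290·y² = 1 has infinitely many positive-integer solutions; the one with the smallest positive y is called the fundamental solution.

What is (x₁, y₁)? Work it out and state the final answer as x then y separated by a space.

√290 → a₀=17, period (34); ℓ=1 odd so k=1
a_0=17:  p_0=17·1+0=17,  q_0=17·0+1=1
a_1=34:  p_1=34·17+1=579,  q_1=34·1+0=34
(x₁, y₁) = (579, 34);  579² − 290·34² = 1 ✓

579 34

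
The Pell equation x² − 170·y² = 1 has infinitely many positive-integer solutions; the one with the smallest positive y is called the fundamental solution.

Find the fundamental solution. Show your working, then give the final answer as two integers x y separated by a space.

[13; 26] for √170; ℓ=1 ⇒ convergent index 1
k=0  a_k=13  p_k/q_k = 13/1
k=1  a_k=26  p_k/q_k = 339/26
(x₁, y₁) = (339, 26);  339² − 170·26² = 1 ✓

339 26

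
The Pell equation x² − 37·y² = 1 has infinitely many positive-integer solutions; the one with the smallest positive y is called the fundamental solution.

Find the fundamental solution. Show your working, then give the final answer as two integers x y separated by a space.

√37 = [6; 12, …], period ℓ=1 (odd) → k=1
a_0=6:  p_0=6·1+0=6,  q_0=6·0+1=1
a_1=12:  p_1=12·6+1=73,  q_1=12·1+0=12
fundamental: x₁=73, y₁=12  (since 5329 − 37·144 = 1)

73 12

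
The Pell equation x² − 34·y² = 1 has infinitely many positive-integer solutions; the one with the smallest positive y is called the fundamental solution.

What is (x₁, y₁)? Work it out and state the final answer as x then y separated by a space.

35 6

√34 → a₀=5, period (1,4,1,10); ℓ=4 even so k=3
i=0: a=5 ⇒ p=5, q=1
i=1: a=1 ⇒ p=6, q=1
i=2: a=4 ⇒ p=29, q=5
i=3: a=1 ⇒ p=35, q=6
(x₁, y₁) = (35, 6);  35² − 34·6² = 1 ✓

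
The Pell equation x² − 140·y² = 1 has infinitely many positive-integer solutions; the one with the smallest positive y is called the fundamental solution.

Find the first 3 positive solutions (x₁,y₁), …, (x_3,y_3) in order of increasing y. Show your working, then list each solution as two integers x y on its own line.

d=140: √d = [11; 1,4,1,22] (ℓ=4, even), read p_3/q_3
a_0=11:  p_0=11·1+0=11,  q_0=11·0+1=1
a_1=1:  p_1=1·11+1=12,  q_1=1·1+0=1
a_2=4:  p_2=4·12+11=59,  q_2=4·1+1=5
a_3=1:  p_3=1·59+12=71,  q_3=1·5+1=6
→ (71, 6).  Check: 71²=5041, 140·6²=5040, difference 1.
k=2:  x_2 = 71·71+140·6·6 = 10081,  y_2 = 71·6+6·71 = 852
k=3:  x_3 = 71·10081+140·6·852 = 1431431,  y_3 = 71·852+6·10081 = 120978

71 6
10081 852
1431431 120978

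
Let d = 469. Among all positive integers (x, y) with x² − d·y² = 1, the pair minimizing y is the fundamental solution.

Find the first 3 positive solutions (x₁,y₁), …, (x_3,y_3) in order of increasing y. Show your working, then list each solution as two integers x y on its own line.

137215 6336
37655912449 1738788480
10333912053241855 477175722560064

d=469: √d = [21; 1,1,1,10,6,10,1,1,1,42] (ℓ=10, even), read p_9/q_9
i=0: a=21 ⇒ p=21, q=1
i=1: a=1 ⇒ p=22, q=1
i=2: a=1 ⇒ p=43, q=2
i=3: a=1 ⇒ p=65, q=3
i=4: a=10 ⇒ p=693, q=32
i=5: a=6 ⇒ p=4223, q=195
i=6: a=10 ⇒ p=42923, q=1982
i=7: a=1 ⇒ p=47146, q=2177
i=8: a=1 ⇒ p=90069, q=4159
i=9: a=1 ⇒ p=137215, q=6336
fundamental: x₁=137215, y₁=6336  (since 18827956225 − 469·40144896 = 1)
k=2:  x_2 = 137215·137215+469·6336·6336 = 37655912449,  y_2 = 137215·6336+6336·137215 = 1738788480
k=3:  x_3 = 137215·37655912449+469·6336·1738788480 = 10333912053241855,  y_3 = 137215·1738788480+6336·37655912449 = 477175722560064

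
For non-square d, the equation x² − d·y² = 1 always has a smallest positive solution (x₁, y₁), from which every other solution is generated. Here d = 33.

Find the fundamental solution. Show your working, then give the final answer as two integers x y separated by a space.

[5; 1,2,1,10] for √33; ℓ=4 ⇒ convergent index 3
a_0=5:  p_0=5·1+0=5,  q_0=5·0+1=1
…
a_2=2:  p_2=2·6+5=17,  q_2=2·1+1=3
a_3=1:  p_3=1·17+6=23,  q_3=1·3+1=4
→ (23, 4).  Check: 23²=529, 33·4²=528, difference 1.

23 4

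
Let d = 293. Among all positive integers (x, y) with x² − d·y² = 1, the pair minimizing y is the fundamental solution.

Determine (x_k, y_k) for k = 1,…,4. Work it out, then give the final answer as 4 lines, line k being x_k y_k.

12320649 719780
303596783562401 17736313474440
7481018815602612315849 437045785745090703340
184342013978870716056521769601 10769375446188914321717060880

√293 → a₀=17, period (8,1,1,8,34); ℓ=5 odd so k=9
a_0=17:  p_0=17·1+0=17,  q_0=17·0+1=1
a_1=8:  p_1=8·17+1=137,  q_1=8·1+0=8
a_2=1:  p_2=1·137+17=154,  q_2=1·8+1=9
a_3=1:  p_3=1·154+137=291,  q_3=1·9+8=17
a_4=8:  p_4=8·291+154=2482,  q_4=8·17+9=145
a_5=34:  p_5=34·2482+291=84679,  q_5=34·145+17=4947
a_6=8:  p_6=8·84679+2482=679914,  q_6=8·4947+145=39721
a_7=1:  p_7=1·679914+84679=764593,  q_7=1·39721+4947=44668
a_8=1:  p_8=1·764593+679914=1444507,  q_8=1·44668+39721=84389
a_9=8:  p_9=8·1444507+764593=12320649,  q_9=8·84389+44668=719780
(x₁, y₁) = (12320649, 719780);  12320649² − 293·719780² = 1 ✓
k=2:  x_2 = 12320649·12320649+293·719780·719780 = 303596783562401,  y_2 = 12320649·719780+719780·12320649 = 17736313474440
k=3:  x_3 = 12320649·303596783562401+293·719780·17736313474440 = 7481018815602612315849,  y_3 = 12320649·17736313474440+719780·303596783562401 = 437045785745090703340
k=4:  x_4 = 12320649·7481018815602612315849+293·719780·437045785745090703340 = 184342013978870716056521769601,  y_4 = 12320649·437045785745090703340+719780·7481018815602612315849 = 10769375446188914321717060880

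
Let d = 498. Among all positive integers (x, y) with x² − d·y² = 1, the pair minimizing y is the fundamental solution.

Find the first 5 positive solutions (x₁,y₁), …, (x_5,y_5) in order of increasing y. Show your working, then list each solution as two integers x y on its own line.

179777 8056
64639539457 2896567024
23241404969742401 1041472259739240
8356540122426119709697 374465516875386131936
3004627427155559641130652737 134640574453571113022377304

d=498: √d = [22; 3,6,22,6,3,44] (ℓ=6, even), read p_5/q_5
i=0: a=22 ⇒ p=22, q=1
…
i=4: a=6 ⇒ p=56794, q=2545
i=5: a=3 ⇒ p=179777, q=8056
→ (179777, 8056).  Check: 179777²=32319769729, 498·8056²=32319769728, difference 1.
n=2: (179777,8056)∘(179777,8056) = (179777·179777+498·8056·8056, 179777·8056+8056·179777) = (64639539457,2896567024)
n=3: (64639539457,2896567024)∘(179777,8056) = (179777·64639539457+498·8056·2896567024, 179777·2896567024+8056·64639539457) = (23241404969742401,1041472259739240)
n=4: (23241404969742401,1041472259739240)∘(179777,8056) = (179777·23241404969742401+498·8056·1041472259739240, 179777·1041472259739240+8056·23241404969742401) = (8356540122426119709697,374465516875386131936)
n=5: (8356540122426119709697,374465516875386131936)∘(179777,8056) = (179777·8356540122426119709697+498·8056·374465516875386131936, 179777·374465516875386131936+8056·8356540122426119709697) = (3004627427155559641130652737,134640574453571113022377304)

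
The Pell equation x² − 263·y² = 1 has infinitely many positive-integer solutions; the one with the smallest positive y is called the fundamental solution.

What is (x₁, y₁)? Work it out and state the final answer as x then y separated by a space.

√263 → a₀=16, period (4,1,1,1,1,15,1,1,1,1,4,32); ℓ=12 even so k=11
a_0=16:  p_0=16·1+0=16,  q_0=16·0+1=1
a_1=4:  p_1=4·16+1=65,  q_1=4·1+0=4
a_2=1:  p_2=1·65+16=81,  q_2=1·4+1=5
a_3=1:  p_3=1·81+65=146,  q_3=1·5+4=9
a_4=1:  p_4=1·146+81=227,  q_4=1·9+5=14
a_5=1:  p_5=1·227+146=373,  q_5=1·14+9=23
…
a_7=1:  p_7=1·5822+373=6195,  q_7=1·359+23=382
a_8=1:  p_8=1·6195+5822=12017,  q_8=1·382+359=741
a_9=1:  p_9=1·12017+6195=18212,  q_9=1·741+382=1123
a_10=1:  p_10=1·18212+12017=30229,  q_10=1·1123+741=1864
a_11=4:  p_11=4·30229+18212=139128,  q_11=4·1864+1123=8579
fundamental: x₁=139128, y₁=8579  (since 19356600384 − 263·73599241 = 1)

139128 8579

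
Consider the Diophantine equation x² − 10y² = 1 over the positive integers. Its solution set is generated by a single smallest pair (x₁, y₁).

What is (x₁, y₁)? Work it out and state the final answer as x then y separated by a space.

√10 → a₀=3, period (6); ℓ=1 odd so k=1
i=0: a=3 ⇒ p=3, q=1
i=1: a=6 ⇒ p=19, q=6
(x₁, y₁) = (19, 6);  19² − 10·6² = 1 ✓

19 6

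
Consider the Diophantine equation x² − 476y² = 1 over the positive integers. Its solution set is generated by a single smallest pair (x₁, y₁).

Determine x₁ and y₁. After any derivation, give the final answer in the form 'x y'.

√476 → a₀=21, period (1,4,2,10,2,4,1,42); ℓ=8 even so k=7
k=0  a_k=21  p_k/q_k = 21/1
k=1  a_k=1  p_k/q_k = 22/1
k=2  a_k=4  p_k/q_k = 109/5
k=3  a_k=2  p_k/q_k = 240/11
k=4  a_k=10  p_k/q_k = 2509/115
k=5  a_k=2  p_k/q_k = 5258/241
k=6  a_k=4  p_k/q_k = 23541/1079
k=7  a_k=1  p_k/q_k = 28799/1320
fundamental: x₁=28799, y₁=1320  (since 829382401 − 476·1742400 = 1)

28799 1320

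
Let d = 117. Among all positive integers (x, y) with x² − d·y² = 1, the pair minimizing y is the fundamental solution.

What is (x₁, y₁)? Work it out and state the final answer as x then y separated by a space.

649 60

√117 → a₀=10, period (1,4,2,4,1,20); ℓ=6 even so k=5
i=0: a=10 ⇒ p=10, q=1
…
i=2: a=4 ⇒ p=54, q=5
…
i=4: a=4 ⇒ p=530, q=49
i=5: a=1 ⇒ p=649, q=60
→ (649, 60).  Check: 649²=421201, 117·60²=421200, difference 1.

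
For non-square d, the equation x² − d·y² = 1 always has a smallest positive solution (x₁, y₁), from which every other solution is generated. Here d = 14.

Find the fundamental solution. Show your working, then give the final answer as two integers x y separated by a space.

√14 → a₀=3, period (1,2,1,6); ℓ=4 even so k=3
a_0=3:  p_0=3·1+0=3,  q_0=3·0+1=1
a_1=1:  p_1=1·3+1=4,  q_1=1·1+0=1
a_2=2:  p_2=2·4+3=11,  q_2=2·1+1=3
a_3=1:  p_3=1·11+4=15,  q_3=1·3+1=4
→ (15, 4).  Check: 15²=225, 14·4²=224, difference 1.

15 4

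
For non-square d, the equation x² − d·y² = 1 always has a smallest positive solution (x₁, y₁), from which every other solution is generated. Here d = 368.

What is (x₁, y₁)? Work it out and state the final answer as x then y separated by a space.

1151 60

[19; 5,2,5,38] for √368; ℓ=4 ⇒ convergent index 3
k=0  a_k=19  p_k/q_k = 19/1
k=1  a_k=5  p_k/q_k = 96/5
k=2  a_k=2  p_k/q_k = 211/11
k=3  a_k=5  p_k/q_k = 1151/60
(x₁, y₁) = (1151, 60);  1151² − 368·60² = 1 ✓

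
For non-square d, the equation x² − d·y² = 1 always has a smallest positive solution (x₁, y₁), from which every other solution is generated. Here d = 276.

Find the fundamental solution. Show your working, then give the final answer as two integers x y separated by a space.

√276 → a₀=16, period (1,1,1,1,2,2,2,1,1,1,1,32); ℓ=12 even so k=11
a_0=16:  p_0=16·1+0=16,  q_0=16·0+1=1
…
a_10=1:  p_10=1·3007+1761=4768,  q_10=1·181+106=287
a_11=1:  p_11=1·4768+3007=7775,  q_11=1·287+181=468
→ (7775, 468).  Check: 7775²=60450625, 276·468²=60450624, difference 1.

7775 468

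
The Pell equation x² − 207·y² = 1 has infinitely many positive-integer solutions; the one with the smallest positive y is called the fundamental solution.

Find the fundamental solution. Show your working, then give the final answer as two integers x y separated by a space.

d=207: √d = [14; 2,1,1,2,1,1,2,28] (ℓ=8, even), read p_7/q_7
k=0  a_k=14  p_k/q_k = 14/1
…
k=3  a_k=1  p_k/q_k = 72/5
…
k=6  a_k=1  p_k/q_k = 446/31
k=7  a_k=2  p_k/q_k = 1151/80
fundamental: x₁=1151, y₁=80  (since 1324801 − 207·6400 = 1)

1151 80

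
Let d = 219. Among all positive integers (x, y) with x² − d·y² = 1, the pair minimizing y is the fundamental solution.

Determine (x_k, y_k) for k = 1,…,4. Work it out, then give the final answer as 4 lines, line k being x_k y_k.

74 5
10951 740
1620674 109515
239848801 16207480

√219 = [14; 1,3,1,28, …], period ℓ=4 (even) → k=3
k=0  a_k=14  p_k/q_k = 14/1
…
k=2  a_k=3  p_k/q_k = 59/4
k=3  a_k=1  p_k/q_k = 74/5
→ (74, 5).  Check: 74²=5476, 219·5²=5475, difference 1.
(74+5√219)^2 = 10951 + 740√219
(74+5√219)^3 = 1620674 + 109515√219
(74+5√219)^4 = 239848801 + 16207480√219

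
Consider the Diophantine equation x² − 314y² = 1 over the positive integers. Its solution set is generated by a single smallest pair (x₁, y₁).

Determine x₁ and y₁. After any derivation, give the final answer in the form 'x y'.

392499 22150

√314 → a₀=17, period (1,2,1,1,2,1,34); ℓ=7 odd so k=13
step 0: (17, 1)  from 17·(1,0) + (0,1)
…
step 3: (71, 4)  from 1·(53,3) + (18,1)
…
step 5: (319, 18)  from 2·(124,7) + (71,4)
step 6: (443, 25)  from 1·(319,18) + (124,7)
step 7: (15381, 868)  from 34·(443,25) + (319,18)
step 8: (15824, 893)  from 1·(15381,868) + (443,25)
…
step 10: (62853, 3547)  from 1·(47029,2654) + (15824,893)
step 11: (109882, 6201)  from 1·(62853,3547) + (47029,2654)
step 12: (282617, 15949)  from 2·(109882,6201) + (62853,3547)
step 13: (392499, 22150)  from 1·(282617,15949) + (109882,6201)
(x₁, y₁) = (392499, 22150);  392499² − 314·22150² = 1 ✓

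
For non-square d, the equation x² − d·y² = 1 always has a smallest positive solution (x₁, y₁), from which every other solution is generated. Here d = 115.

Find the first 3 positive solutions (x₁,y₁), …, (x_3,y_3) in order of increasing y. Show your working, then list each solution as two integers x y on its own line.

√115 = [10; 1,2,1,1,1,1,1,2,1,20, …], period ℓ=10 (even) → k=9
step 0: (10, 1)  from 10·(1,0) + (0,1)
step 1: (11, 1)  from 1·(10,1) + (1,0)
step 2: (32, 3)  from 2·(11,1) + (10,1)
…
step 5: (118, 11)  from 1·(75,7) + (43,4)
step 6: (193, 18)  from 1·(118,11) + (75,7)
step 7: (311, 29)  from 1·(193,18) + (118,11)
step 8: (815, 76)  from 2·(311,29) + (193,18)
step 9: (1126, 105)  from 1·(815,76) + (311,29)
fundamental: x₁=1126, y₁=105  (since 1267876 − 115·11025 = 1)
n=2: (1126,105)∘(1126,105) = (1126·1126+115·105·105, 1126·105+105·1126) = (2535751,236460)
n=3: (2535751,236460)∘(1126,105) = (1126·2535751+115·105·236460, 1126·236460+105·2535751) = (5710510126,532507815)

1126 105
2535751 236460
5710510126 532507815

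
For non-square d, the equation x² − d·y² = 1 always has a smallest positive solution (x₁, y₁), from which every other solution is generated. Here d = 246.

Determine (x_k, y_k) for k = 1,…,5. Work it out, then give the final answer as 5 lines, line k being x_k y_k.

88805 5662
15772656049 1005627820
2801381440774085 178609557104538
497553357680112580801 31722843436331366360
88370451854763414035291525 5634294222548204422095062

√246 → a₀=15, period (1,2,5,1,14,1,5,2,1,30); ℓ=10 even so k=9
k=0  a_k=15  p_k/q_k = 15/1
…
k=3  a_k=5  p_k/q_k = 251/16
…
k=8  a_k=2  p_k/q_k = 60777/3875
k=9  a_k=1  p_k/q_k = 88805/5662
fundamental: x₁=88805, y₁=5662  (since 7886328025 − 246·32058244 = 1)
k=2:  x_2 = 88805·88805+246·5662·5662 = 15772656049,  y_2 = 88805·5662+5662·88805 = 1005627820
k=3:  x_3 = 88805·15772656049+246·5662·1005627820 = 2801381440774085,  y_3 = 88805·1005627820+5662·15772656049 = 178609557104538
k=4:  x_4 = 88805·2801381440774085+246·5662·178609557104538 = 497553357680112580801,  y_4 = 88805·178609557104538+5662·2801381440774085 = 31722843436331366360
k=5:  x_5 = 88805·497553357680112580801+246·5662·31722843436331366360 = 88370451854763414035291525,  y_5 = 88805·31722843436331366360+5662·497553357680112580801 = 5634294222548204422095062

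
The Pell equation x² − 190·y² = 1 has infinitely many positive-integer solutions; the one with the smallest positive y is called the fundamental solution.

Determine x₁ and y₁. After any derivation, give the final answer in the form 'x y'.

52021 3774

d=190: √d = [13; 1,3,1,1,1,…,3,1,26] (ℓ=14, even), read p_13/q_13
k=0  a_k=13  p_k/q_k = 13/1
k=1  a_k=1  p_k/q_k = 14/1
k=2  a_k=3  p_k/q_k = 55/4
…
k=4  a_k=1  p_k/q_k = 124/9
k=5  a_k=1  p_k/q_k = 193/14
k=6  a_k=2  p_k/q_k = 510/37
k=7  a_k=2  p_k/q_k = 1213/88
k=8  a_k=2  p_k/q_k = 2936/213
k=9  a_k=1  p_k/q_k = 4149/301
k=10  a_k=1  p_k/q_k = 7085/514
k=11  a_k=1  p_k/q_k = 11234/815
k=12  a_k=3  p_k/q_k = 40787/2959
k=13  a_k=1  p_k/q_k = 52021/3774
→ (52021, 3774).  Check: 52021²=2706184441, 190·3774²=2706184440, difference 1.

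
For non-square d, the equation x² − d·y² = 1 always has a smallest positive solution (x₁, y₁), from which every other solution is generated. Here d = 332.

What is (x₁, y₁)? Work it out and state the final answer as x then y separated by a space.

13447 738

d=332: √d = [18; 4,1,1,8,1,1,4,36] (ℓ=8, even), read p_7/q_7
a_0=18:  p_0=18·1+0=18,  q_0=18·0+1=1
…
a_2=1:  p_2=1·73+18=91,  q_2=1·4+1=5
a_3=1:  p_3=1·91+73=164,  q_3=1·5+4=9
a_4=8:  p_4=8·164+91=1403,  q_4=8·9+5=77
…
a_6=1:  p_6=1·1567+1403=2970,  q_6=1·86+77=163
a_7=4:  p_7=4·2970+1567=13447,  q_7=4·163+86=738
→ (13447, 738).  Check: 13447²=180821809, 332·738²=180821808, difference 1.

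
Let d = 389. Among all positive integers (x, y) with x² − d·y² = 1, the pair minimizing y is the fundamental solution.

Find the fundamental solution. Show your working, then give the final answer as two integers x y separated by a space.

3287049 166660

√389 → a₀=19, period (1,2,1,1,1,1,2,1,38); ℓ=9 odd so k=17
step 0: (19, 1)  from 19·(1,0) + (0,1)
…
step 7: (927, 47)  from 2·(355,18) + (217,11)
…
step 11: (151493, 7681)  from 2·(50925,2582) + (49643,2517)
…
step 14: (556329, 28207)  from 1·(353911,17944) + (202418,10263)
step 15: (910240, 46151)  from 1·(556329,28207) + (353911,17944)
step 16: (2376809, 120509)  from 2·(910240,46151) + (556329,28207)
step 17: (3287049, 166660)  from 1·(2376809,120509) + (910240,46151)
fundamental: x₁=3287049, y₁=166660  (since 10804691128401 − 389·27775555600 = 1)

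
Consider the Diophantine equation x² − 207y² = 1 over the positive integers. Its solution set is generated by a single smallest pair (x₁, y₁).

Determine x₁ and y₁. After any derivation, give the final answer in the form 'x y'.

d=207: √d = [14; 2,1,1,2,1,1,2,28] (ℓ=8, even), read p_7/q_7
step 0: (14, 1)  from 14·(1,0) + (0,1)
…
step 2: (43, 3)  from 1·(29,2) + (14,1)
step 3: (72, 5)  from 1·(43,3) + (29,2)
step 4: (187, 13)  from 2·(72,5) + (43,3)
…
step 6: (446, 31)  from 1·(259,18) + (187,13)
step 7: (1151, 80)  from 2·(446,31) + (259,18)
→ (1151, 80).  Check: 1151²=1324801, 207·80²=1324800, difference 1.

1151 80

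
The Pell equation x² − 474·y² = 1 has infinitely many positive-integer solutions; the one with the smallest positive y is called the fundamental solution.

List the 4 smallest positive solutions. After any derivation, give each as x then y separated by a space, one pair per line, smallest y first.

193549 8890
74922430801 3441301220
29002323118011949 1332120819650670
11226741274261267003201 515661305041693754440

d=474: √d = [21; 1,3,2,1,1,…,3,1,42] (ℓ=14, even), read p_13/q_13
i=0: a=21 ⇒ p=21, q=1
…
i=2: a=3 ⇒ p=87, q=4
i=3: a=2 ⇒ p=196, q=9
…
i=5: a=1 ⇒ p=479, q=22
i=6: a=1 ⇒ p=762, q=35
i=7: a=6 ⇒ p=5051, q=232
i=8: a=1 ⇒ p=5813, q=267
…
i=10: a=1 ⇒ p=16677, q=766
i=11: a=2 ⇒ p=44218, q=2031
i=12: a=3 ⇒ p=149331, q=6859
i=13: a=1 ⇒ p=193549, q=8890
(x₁, y₁) = (193549, 8890);  193549² − 474·8890² = 1 ✓
(193549+8890√474)^2 = 74922430801 + 3441301220√474
(193549+8890√474)^3 = 29002323118011949 + 1332120819650670√474
(193549+8890√474)^4 = 11226741274261267003201 + 515661305041693754440√474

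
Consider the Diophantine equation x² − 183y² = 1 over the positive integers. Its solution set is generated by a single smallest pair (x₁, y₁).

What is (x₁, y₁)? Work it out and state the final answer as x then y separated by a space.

[13; 1,1,8,1,1,26] for √183; ℓ=6 ⇒ convergent index 5
k=0  a_k=13  p_k/q_k = 13/1
…
k=3  a_k=8  p_k/q_k = 230/17
k=4  a_k=1  p_k/q_k = 257/19
k=5  a_k=1  p_k/q_k = 487/36
→ (487, 36).  Check: 487²=237169, 183·36²=237168, difference 1.

487 36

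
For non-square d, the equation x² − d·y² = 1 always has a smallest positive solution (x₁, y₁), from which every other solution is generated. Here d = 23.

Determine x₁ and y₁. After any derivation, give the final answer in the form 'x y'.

24 5

√23 = [4; 1,3,1,8, …], period ℓ=4 (even) → k=3
k=0  a_k=4  p_k/q_k = 4/1
…
k=2  a_k=3  p_k/q_k = 19/4
k=3  a_k=1  p_k/q_k = 24/5
(x₁, y₁) = (24, 5);  24² − 23·5² = 1 ✓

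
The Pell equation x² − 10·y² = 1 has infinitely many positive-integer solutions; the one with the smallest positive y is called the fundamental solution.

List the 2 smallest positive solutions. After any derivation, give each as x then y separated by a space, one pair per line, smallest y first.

19 6
721 228

[3; 6] for √10; ℓ=1 ⇒ convergent index 1
i=0: a=3 ⇒ p=3, q=1
i=1: a=6 ⇒ p=19, q=6
fundamental: x₁=19, y₁=6  (since 361 − 10·36 = 1)
(x_2, y_2) = (19·19 + 10·6·6, 19·6 + 6·19) = (721, 228)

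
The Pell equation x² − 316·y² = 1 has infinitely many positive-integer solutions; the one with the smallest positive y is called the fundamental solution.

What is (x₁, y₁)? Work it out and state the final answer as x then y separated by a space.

d=316: √d = [17; 1,3,2,8,2,3,1,34] (ℓ=8, even), read p_7/q_7
a_0=17:  p_0=17·1+0=17,  q_0=17·0+1=1
a_1=1:  p_1=1·17+1=18,  q_1=1·1+0=1
a_2=3:  p_2=3·18+17=71,  q_2=3·1+1=4
…
a_5=2:  p_5=2·1351+160=2862,  q_5=2·76+9=161
a_6=3:  p_6=3·2862+1351=9937,  q_6=3·161+76=559
a_7=1:  p_7=1·9937+2862=12799,  q_7=1·559+161=720
(x₁, y₁) = (12799, 720);  12799² − 316·720² = 1 ✓

12799 720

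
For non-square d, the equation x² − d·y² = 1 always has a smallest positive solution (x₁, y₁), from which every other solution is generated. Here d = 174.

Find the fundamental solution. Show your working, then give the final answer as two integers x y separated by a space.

1451 110

[13; 5,4,5,26] for √174; ℓ=4 ⇒ convergent index 3
k=0  a_k=13  p_k/q_k = 13/1
…
k=2  a_k=4  p_k/q_k = 277/21
k=3  a_k=5  p_k/q_k = 1451/110
fundamental: x₁=1451, y₁=110  (since 2105401 − 174·12100 = 1)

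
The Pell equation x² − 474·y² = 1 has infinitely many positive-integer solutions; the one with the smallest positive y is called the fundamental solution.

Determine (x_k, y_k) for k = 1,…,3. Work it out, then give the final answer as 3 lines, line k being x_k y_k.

193549 8890
74922430801 3441301220
29002323118011949 1332120819650670

√474 = [21; 1,3,2,1,1,…,3,1,42, …], period ℓ=14 (even) → k=13
step 0: (21, 1)  from 21·(1,0) + (0,1)
step 1: (22, 1)  from 1·(21,1) + (1,0)
step 2: (87, 4)  from 3·(22,1) + (21,1)
step 3: (196, 9)  from 2·(87,4) + (22,1)
step 4: (283, 13)  from 1·(196,9) + (87,4)
…
step 6: (762, 35)  from 1·(479,22) + (283,13)
step 7: (5051, 232)  from 6·(762,35) + (479,22)
step 8: (5813, 267)  from 1·(5051,232) + (762,35)
…
step 10: (16677, 766)  from 1·(10864,499) + (5813,267)
step 11: (44218, 2031)  from 2·(16677,766) + (10864,499)
step 12: (149331, 6859)  from 3·(44218,2031) + (16677,766)
step 13: (193549, 8890)  from 1·(149331,6859) + (44218,2031)
→ (193549, 8890).  Check: 193549²=37461215401, 474·8890²=37461215400, difference 1.
k=2:  x_2 = 193549·193549+474·8890·8890 = 74922430801,  y_2 = 193549·8890+8890·193549 = 3441301220
k=3:  x_3 = 193549·74922430801+474·8890·3441301220 = 29002323118011949,  y_3 = 193549·3441301220+8890·74922430801 = 1332120819650670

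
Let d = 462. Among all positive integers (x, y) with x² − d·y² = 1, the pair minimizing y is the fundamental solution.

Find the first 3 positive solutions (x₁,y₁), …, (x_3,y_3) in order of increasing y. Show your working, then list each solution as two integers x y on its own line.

d=462: √d = [21; 2,42] (ℓ=2, even), read p_1/q_1
a_0=21:  p_0=21·1+0=21,  q_0=21·0+1=1
a_1=2:  p_1=2·21+1=43,  q_1=2·1+0=2
(x₁, y₁) = (43, 2);  43² − 462·2² = 1 ✓
(x_2, y_2) = (43·43 + 462·2·2, 43·2 + 2·43) = (3697, 172)
(x_3, y_3) = (43·3697 + 462·2·172, 43·172 + 2·3697) = (317899, 14790)

43 2
3697 172
317899 14790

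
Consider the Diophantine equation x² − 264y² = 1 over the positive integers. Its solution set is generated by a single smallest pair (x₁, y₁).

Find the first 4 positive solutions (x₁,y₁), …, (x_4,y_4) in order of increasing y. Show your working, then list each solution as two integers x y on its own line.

65 4
8449 520
1098305 67596
142771201 8786960

[16; 4,32] for √264; ℓ=2 ⇒ convergent index 1
a_0=16:  p_0=16·1+0=16,  q_0=16·0+1=1
a_1=4:  p_1=4·16+1=65,  q_1=4·1+0=4
fundamental: x₁=65, y₁=4  (since 4225 − 264·16 = 1)
k=2:  x_2 = 65·65+264·4·4 = 8449,  y_2 = 65·4+4·65 = 520
k=3:  x_3 = 65·8449+264·4·520 = 1098305,  y_3 = 65·520+4·8449 = 67596
k=4:  x_4 = 65·1098305+264·4·67596 = 142771201,  y_4 = 65·67596+4·1098305 = 8786960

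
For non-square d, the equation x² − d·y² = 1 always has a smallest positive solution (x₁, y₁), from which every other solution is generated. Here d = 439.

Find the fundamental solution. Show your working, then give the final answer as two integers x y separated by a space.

√439 = [20; 1,19,1,40, …], period ℓ=4 (even) → k=3
a_0=20:  p_0=20·1+0=20,  q_0=20·0+1=1
…
a_2=19:  p_2=19·21+20=419,  q_2=19·1+1=20
a_3=1:  p_3=1·419+21=440,  q_3=1·20+1=21
→ (440, 21).  Check: 440²=193600, 439·21²=193599, difference 1.

440 21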